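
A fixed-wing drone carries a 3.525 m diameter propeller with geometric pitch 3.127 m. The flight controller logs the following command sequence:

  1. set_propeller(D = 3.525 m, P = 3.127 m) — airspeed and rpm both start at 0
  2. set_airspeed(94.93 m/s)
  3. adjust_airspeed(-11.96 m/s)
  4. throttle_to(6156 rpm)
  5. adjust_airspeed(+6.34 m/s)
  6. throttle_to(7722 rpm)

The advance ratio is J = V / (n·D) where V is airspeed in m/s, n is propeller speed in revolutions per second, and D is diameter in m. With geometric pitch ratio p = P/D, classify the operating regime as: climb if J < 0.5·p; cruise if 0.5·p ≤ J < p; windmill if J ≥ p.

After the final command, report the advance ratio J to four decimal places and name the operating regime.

J = 0.1969, regime = climb

set_propeller: D = 3.525 m, P = 3.127 m (p = P/D = 0.887092); state ← (V=0, rpm=0)
set_airspeed(94.93): V ← 94.93 m/s
adjust_airspeed(-11.96): V ← 94.93 -11.96 = 82.97 m/s
throttle_to(6156): rpm ← 6156
adjust_airspeed(+6.34): V ← 82.97 +6.34 = 89.31 m/s
throttle_to(7722): rpm ← 7722
final state: V = 89.31 m/s, rpm = 7722 → n = rpm/60 = 128.700000 rev/s
J = V / (n·D) = 89.31 / (128.700000 × 3.525) = 0.196862
regime bands: climb J<0.4435 | cruise [0.4435, 0.8871) | windmill J≥0.8871
J = 0.1969 → climb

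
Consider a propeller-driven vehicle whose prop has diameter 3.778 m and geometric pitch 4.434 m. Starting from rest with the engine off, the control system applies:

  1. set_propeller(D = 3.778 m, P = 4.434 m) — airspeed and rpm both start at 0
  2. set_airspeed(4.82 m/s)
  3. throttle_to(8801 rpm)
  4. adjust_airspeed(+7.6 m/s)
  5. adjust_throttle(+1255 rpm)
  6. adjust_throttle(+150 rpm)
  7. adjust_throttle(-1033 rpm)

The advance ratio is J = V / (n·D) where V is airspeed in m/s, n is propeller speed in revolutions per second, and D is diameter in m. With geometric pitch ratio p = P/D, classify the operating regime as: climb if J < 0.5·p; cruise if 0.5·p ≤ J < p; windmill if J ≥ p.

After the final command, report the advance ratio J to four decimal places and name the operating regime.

set_propeller: D = 3.778 m, P = 4.434 m (p = P/D = 1.173637); state ← (V=0, rpm=0)
set_airspeed(4.82): V ← 4.82 m/s
throttle_to(8801): rpm ← 8801
adjust_airspeed(+7.6): V ← 4.82 +7.6 = 12.42 m/s
adjust_throttle(+1255): rpm ← 8801 +1255 = 10056
adjust_throttle(+150): rpm ← 10056 +150 = 10206
adjust_throttle(-1033): rpm ← 10206 -1033 = 9173
final state: V = 12.42 m/s, rpm = 9173 → n = rpm/60 = 152.883333 rev/s
J = V / (n·D) = 12.42 / (152.883333 × 3.778) = 0.021503
regime bands: climb J<0.5868 | cruise [0.5868, 1.1736) | windmill J≥1.1736
J = 0.0215 → climb

J = 0.0215, regime = climb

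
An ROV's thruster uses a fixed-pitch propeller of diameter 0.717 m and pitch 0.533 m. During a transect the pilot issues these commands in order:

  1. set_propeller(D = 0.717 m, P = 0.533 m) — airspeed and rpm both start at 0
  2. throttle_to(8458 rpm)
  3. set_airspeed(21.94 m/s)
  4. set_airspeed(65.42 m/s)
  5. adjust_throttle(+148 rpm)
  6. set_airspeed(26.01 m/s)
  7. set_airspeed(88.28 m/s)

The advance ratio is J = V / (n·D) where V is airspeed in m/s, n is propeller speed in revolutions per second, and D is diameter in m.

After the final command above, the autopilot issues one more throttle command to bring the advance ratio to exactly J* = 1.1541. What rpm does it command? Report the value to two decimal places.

set_propeller: D = 0.717 m, P = 0.533 m (p = P/D = 0.743375); state ← (V=0, rpm=0)
throttle_to(8458): rpm ← 8458
set_airspeed(21.94): V ← 21.94 m/s
set_airspeed(65.42): V ← 65.42 m/s
adjust_throttle(+148): rpm ← 8458 +148 = 8606
set_airspeed(26.01): V ← 26.01 m/s
set_airspeed(88.28): V ← 88.28 m/s
final state: V = 88.28 m/s, rpm = 8606 → n = rpm/60 = 143.433333 rev/s
target J* = 1.1541; solve J* = V/(n·D) for n: n = V/(J*·D) = 88.28/(1.1541 × 0.717) = 106.684107 rev/s
rpm = 60·n = 6401.046442

rpm = 6401.05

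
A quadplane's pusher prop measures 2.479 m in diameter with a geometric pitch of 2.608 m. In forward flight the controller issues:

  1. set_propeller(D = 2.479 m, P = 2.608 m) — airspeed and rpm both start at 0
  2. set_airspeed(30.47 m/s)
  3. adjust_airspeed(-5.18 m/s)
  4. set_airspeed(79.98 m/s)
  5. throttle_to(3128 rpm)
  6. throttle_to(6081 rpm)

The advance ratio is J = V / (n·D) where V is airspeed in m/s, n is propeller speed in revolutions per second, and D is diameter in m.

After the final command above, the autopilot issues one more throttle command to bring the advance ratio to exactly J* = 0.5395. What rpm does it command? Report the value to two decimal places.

rpm = 3588.10

set_propeller: D = 2.479 m, P = 2.608 m (p = P/D = 1.052037); state ← (V=0, rpm=0)
set_airspeed(30.47): V ← 30.47 m/s
adjust_airspeed(-5.18): V ← 30.47 -5.18 = 25.29 m/s
set_airspeed(79.98): V ← 79.98 m/s
throttle_to(3128): rpm ← 3128
throttle_to(6081): rpm ← 6081
final state: V = 79.98 m/s, rpm = 6081 → n = rpm/60 = 101.350000 rev/s
target J* = 0.5395; solve J* = V/(n·D) for n: n = V/(J*·D) = 79.98/(0.5395 × 2.479) = 59.801685 rev/s
rpm = 60·n = 3588.101125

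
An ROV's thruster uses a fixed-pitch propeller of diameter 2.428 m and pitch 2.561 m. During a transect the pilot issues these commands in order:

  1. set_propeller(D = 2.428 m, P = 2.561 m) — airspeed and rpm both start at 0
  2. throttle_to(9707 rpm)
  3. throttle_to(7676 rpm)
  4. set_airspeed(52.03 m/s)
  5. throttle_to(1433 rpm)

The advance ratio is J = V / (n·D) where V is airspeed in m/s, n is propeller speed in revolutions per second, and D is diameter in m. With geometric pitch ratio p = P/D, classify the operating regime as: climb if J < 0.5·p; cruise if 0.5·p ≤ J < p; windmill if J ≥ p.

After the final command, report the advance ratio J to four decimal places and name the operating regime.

J = 0.8972, regime = cruise

set_propeller: D = 2.428 m, P = 2.561 m (p = P/D = 1.054778); state ← (V=0, rpm=0)
throttle_to(9707): rpm ← 9707
throttle_to(7676): rpm ← 7676
set_airspeed(52.03): V ← 52.03 m/s
throttle_to(1433): rpm ← 1433
final state: V = 52.03 m/s, rpm = 1433 → n = rpm/60 = 23.883333 rev/s
J = V / (n·D) = 52.03 / (23.883333 × 2.428) = 0.897243
regime bands: climb J<0.5274 | cruise [0.5274, 1.0548) | windmill J≥1.0548
J = 0.8972 → cruise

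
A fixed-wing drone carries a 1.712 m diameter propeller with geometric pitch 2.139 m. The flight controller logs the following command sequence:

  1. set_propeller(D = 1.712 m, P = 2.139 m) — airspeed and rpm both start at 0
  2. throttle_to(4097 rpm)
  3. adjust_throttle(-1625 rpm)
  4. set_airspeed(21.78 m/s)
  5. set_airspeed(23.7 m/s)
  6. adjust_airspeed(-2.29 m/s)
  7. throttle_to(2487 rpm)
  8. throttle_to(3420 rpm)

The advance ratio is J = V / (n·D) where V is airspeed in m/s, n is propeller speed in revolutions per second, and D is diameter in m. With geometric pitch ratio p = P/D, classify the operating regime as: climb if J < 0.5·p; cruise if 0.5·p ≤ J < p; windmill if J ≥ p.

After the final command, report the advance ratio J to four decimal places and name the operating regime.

J = 0.2194, regime = climb

set_propeller: D = 1.712 m, P = 2.139 m (p = P/D = 1.249416); state ← (V=0, rpm=0)
throttle_to(4097): rpm ← 4097
adjust_throttle(-1625): rpm ← 4097 -1625 = 2472
set_airspeed(21.78): V ← 21.78 m/s
set_airspeed(23.7): V ← 23.7 m/s
adjust_airspeed(-2.29): V ← 23.7 -2.29 = 21.41 m/s
throttle_to(2487): rpm ← 2487
throttle_to(3420): rpm ← 3420
final state: V = 21.41 m/s, rpm = 3420 → n = rpm/60 = 57.000000 rev/s
J = V / (n·D) = 21.41 / (57.000000 × 1.712) = 0.219401
regime bands: climb J<0.6247 | cruise [0.6247, 1.2494) | windmill J≥1.2494
J = 0.2194 → climb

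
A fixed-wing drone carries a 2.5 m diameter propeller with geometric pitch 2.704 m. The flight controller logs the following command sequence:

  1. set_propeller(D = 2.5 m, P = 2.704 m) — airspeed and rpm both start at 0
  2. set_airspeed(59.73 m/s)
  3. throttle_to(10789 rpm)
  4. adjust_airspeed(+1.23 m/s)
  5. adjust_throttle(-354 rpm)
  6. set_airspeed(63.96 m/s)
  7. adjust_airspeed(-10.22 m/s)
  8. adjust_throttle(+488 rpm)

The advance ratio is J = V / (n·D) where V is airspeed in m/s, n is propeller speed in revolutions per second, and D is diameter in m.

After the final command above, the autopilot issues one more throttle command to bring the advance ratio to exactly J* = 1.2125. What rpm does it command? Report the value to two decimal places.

rpm = 1063.72

set_propeller: D = 2.5 m, P = 2.704 m (p = P/D = 1.081600); state ← (V=0, rpm=0)
set_airspeed(59.73): V ← 59.73 m/s
throttle_to(10789): rpm ← 10789
adjust_airspeed(+1.23): V ← 59.73 +1.23 = 60.96 m/s
adjust_throttle(-354): rpm ← 10789 -354 = 10435
set_airspeed(63.96): V ← 63.96 m/s
adjust_airspeed(-10.22): V ← 63.96 -10.22 = 53.74 m/s
adjust_throttle(+488): rpm ← 10435 +488 = 10923
final state: V = 53.74 m/s, rpm = 10923 → n = rpm/60 = 182.050000 rev/s
target J* = 1.2125; solve J* = V/(n·D) for n: n = V/(J*·D) = 53.74/(1.2125 × 2.5) = 17.728660 rev/s
rpm = 60·n = 1063.719588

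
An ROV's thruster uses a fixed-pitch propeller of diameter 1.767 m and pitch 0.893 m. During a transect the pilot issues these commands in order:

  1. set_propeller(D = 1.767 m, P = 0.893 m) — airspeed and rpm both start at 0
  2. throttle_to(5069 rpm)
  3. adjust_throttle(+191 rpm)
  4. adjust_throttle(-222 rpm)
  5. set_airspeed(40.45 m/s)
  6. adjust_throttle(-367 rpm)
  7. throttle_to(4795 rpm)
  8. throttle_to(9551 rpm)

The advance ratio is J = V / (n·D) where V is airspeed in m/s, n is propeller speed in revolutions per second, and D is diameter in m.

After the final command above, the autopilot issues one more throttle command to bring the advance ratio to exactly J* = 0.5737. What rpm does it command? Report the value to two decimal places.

rpm = 2394.13

set_propeller: D = 1.767 m, P = 0.893 m (p = P/D = 0.505376); state ← (V=0, rpm=0)
throttle_to(5069): rpm ← 5069
adjust_throttle(+191): rpm ← 5069 +191 = 5260
adjust_throttle(-222): rpm ← 5260 -222 = 5038
set_airspeed(40.45): V ← 40.45 m/s
adjust_throttle(-367): rpm ← 5038 -367 = 4671
throttle_to(4795): rpm ← 4795
throttle_to(9551): rpm ← 9551
final state: V = 40.45 m/s, rpm = 9551 → n = rpm/60 = 159.183333 rev/s
target J* = 0.5737; solve J* = V/(n·D) for n: n = V/(J*·D) = 40.45/(0.5737 × 1.767) = 39.902226 rev/s
rpm = 60·n = 2394.133574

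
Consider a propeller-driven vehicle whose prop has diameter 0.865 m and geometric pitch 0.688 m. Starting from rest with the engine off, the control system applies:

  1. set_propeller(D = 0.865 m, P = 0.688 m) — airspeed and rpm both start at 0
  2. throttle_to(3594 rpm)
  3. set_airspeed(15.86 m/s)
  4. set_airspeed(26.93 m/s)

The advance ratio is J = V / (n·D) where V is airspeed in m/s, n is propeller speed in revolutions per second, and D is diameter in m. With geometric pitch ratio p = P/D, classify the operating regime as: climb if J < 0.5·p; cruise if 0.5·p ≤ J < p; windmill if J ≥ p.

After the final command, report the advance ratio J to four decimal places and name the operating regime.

set_propeller: D = 0.865 m, P = 0.688 m (p = P/D = 0.795376); state ← (V=0, rpm=0)
throttle_to(3594): rpm ← 3594
set_airspeed(15.86): V ← 15.86 m/s
set_airspeed(26.93): V ← 26.93 m/s
final state: V = 26.93 m/s, rpm = 3594 → n = rpm/60 = 59.900000 rev/s
J = V / (n·D) = 26.93 / (59.900000 × 0.865) = 0.519749
regime bands: climb J<0.3977 | cruise [0.3977, 0.7954) | windmill J≥0.7954
J = 0.5197 → cruise

J = 0.5197, regime = cruise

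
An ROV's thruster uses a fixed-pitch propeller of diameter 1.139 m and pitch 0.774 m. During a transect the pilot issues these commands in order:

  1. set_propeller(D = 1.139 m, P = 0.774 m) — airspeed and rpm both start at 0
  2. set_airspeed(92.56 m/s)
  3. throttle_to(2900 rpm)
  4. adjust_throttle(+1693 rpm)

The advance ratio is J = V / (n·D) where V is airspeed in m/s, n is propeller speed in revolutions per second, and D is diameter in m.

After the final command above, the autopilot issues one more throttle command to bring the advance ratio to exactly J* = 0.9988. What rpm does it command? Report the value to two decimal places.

set_propeller: D = 1.139 m, P = 0.774 m (p = P/D = 0.679543); state ← (V=0, rpm=0)
set_airspeed(92.56): V ← 92.56 m/s
throttle_to(2900): rpm ← 2900
adjust_throttle(+1693): rpm ← 2900 +1693 = 4593
final state: V = 92.56 m/s, rpm = 4593 → n = rpm/60 = 76.550000 rev/s
target J* = 0.9988; solve J* = V/(n·D) for n: n = V/(J*·D) = 92.56/(0.9988 × 1.139) = 81.361901 rev/s
rpm = 60·n = 4881.714071

rpm = 4881.71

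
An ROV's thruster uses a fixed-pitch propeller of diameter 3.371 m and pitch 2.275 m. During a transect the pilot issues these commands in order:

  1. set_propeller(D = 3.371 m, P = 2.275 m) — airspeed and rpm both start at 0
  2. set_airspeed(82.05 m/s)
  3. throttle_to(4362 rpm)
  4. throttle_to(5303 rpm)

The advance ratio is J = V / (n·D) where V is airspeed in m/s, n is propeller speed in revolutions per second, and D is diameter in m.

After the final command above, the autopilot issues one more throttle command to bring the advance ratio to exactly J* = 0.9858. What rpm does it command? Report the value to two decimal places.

rpm = 1481.43

set_propeller: D = 3.371 m, P = 2.275 m (p = P/D = 0.674874); state ← (V=0, rpm=0)
set_airspeed(82.05): V ← 82.05 m/s
throttle_to(4362): rpm ← 4362
throttle_to(5303): rpm ← 5303
final state: V = 82.05 m/s, rpm = 5303 → n = rpm/60 = 88.383333 rev/s
target J* = 0.9858; solve J* = V/(n·D) for n: n = V/(J*·D) = 82.05/(0.9858 × 3.371) = 24.690564 rev/s
rpm = 60·n = 1481.433869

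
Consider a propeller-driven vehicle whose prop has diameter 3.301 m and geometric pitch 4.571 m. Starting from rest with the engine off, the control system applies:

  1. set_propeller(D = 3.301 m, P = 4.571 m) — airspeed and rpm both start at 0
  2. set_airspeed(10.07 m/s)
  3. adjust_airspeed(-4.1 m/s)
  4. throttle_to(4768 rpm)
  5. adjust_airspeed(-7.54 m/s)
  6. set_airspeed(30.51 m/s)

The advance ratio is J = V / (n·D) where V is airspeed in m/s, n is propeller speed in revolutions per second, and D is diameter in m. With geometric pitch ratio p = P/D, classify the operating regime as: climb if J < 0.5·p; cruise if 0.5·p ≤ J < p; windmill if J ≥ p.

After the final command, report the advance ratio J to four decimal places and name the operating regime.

J = 0.1163, regime = climb

set_propeller: D = 3.301 m, P = 4.571 m (p = P/D = 1.384732); state ← (V=0, rpm=0)
set_airspeed(10.07): V ← 10.07 m/s
adjust_airspeed(-4.1): V ← 10.07 -4.1 = 5.97 m/s
throttle_to(4768): rpm ← 4768
adjust_airspeed(-7.54): V ← 5.97 -7.54 = -1.57 m/s
set_airspeed(30.51): V ← 30.51 m/s
final state: V = 30.51 m/s, rpm = 4768 → n = rpm/60 = 79.466667 rev/s
J = V / (n·D) = 30.51 / (79.466667 × 3.301) = 0.116309
regime bands: climb J<0.6924 | cruise [0.6924, 1.3847) | windmill J≥1.3847
J = 0.1163 → climb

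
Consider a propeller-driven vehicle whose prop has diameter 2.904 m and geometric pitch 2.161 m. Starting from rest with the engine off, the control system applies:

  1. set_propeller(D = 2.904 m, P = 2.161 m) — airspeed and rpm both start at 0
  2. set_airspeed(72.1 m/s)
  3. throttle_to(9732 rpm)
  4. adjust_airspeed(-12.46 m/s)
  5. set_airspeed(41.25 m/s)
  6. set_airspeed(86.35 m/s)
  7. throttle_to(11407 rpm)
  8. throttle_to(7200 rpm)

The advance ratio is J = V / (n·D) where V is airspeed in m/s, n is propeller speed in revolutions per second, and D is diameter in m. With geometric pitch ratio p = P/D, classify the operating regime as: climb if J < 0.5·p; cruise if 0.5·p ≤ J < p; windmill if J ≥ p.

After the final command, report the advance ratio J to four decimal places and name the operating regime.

J = 0.2478, regime = climb

set_propeller: D = 2.904 m, P = 2.161 m (p = P/D = 0.744146); state ← (V=0, rpm=0)
set_airspeed(72.1): V ← 72.1 m/s
throttle_to(9732): rpm ← 9732
adjust_airspeed(-12.46): V ← 72.1 -12.46 = 59.64 m/s
set_airspeed(41.25): V ← 41.25 m/s
set_airspeed(86.35): V ← 86.35 m/s
throttle_to(11407): rpm ← 11407
throttle_to(7200): rpm ← 7200
final state: V = 86.35 m/s, rpm = 7200 → n = rpm/60 = 120.000000 rev/s
J = V / (n·D) = 86.35 / (120.000000 × 2.904) = 0.247790
regime bands: climb J<0.3721 | cruise [0.3721, 0.7441) | windmill J≥0.7441
J = 0.2478 → climb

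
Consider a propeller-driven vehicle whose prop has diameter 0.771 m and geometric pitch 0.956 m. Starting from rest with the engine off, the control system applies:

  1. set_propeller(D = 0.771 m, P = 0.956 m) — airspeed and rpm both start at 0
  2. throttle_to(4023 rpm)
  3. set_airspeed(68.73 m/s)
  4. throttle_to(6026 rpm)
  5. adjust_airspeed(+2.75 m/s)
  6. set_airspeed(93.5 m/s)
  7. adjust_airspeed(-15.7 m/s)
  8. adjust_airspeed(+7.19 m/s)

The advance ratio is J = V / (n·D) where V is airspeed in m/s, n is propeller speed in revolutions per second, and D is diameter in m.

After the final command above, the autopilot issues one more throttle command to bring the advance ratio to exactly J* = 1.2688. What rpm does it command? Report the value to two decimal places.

set_propeller: D = 0.771 m, P = 0.956 m (p = P/D = 1.239948); state ← (V=0, rpm=0)
throttle_to(4023): rpm ← 4023
set_airspeed(68.73): V ← 68.73 m/s
throttle_to(6026): rpm ← 6026
adjust_airspeed(+2.75): V ← 68.73 +2.75 = 71.48 m/s
set_airspeed(93.5): V ← 93.5 m/s
adjust_airspeed(-15.7): V ← 93.5 -15.7 = 77.8 m/s
adjust_airspeed(+7.19): V ← 77.8 +7.19 = 84.99 m/s
final state: V = 84.99 m/s, rpm = 6026 → n = rpm/60 = 100.433333 rev/s
target J* = 1.2688; solve J* = V/(n·D) for n: n = V/(J*·D) = 84.99/(1.2688 × 0.771) = 86.880094 rev/s
rpm = 60·n = 5212.805629

rpm = 5212.81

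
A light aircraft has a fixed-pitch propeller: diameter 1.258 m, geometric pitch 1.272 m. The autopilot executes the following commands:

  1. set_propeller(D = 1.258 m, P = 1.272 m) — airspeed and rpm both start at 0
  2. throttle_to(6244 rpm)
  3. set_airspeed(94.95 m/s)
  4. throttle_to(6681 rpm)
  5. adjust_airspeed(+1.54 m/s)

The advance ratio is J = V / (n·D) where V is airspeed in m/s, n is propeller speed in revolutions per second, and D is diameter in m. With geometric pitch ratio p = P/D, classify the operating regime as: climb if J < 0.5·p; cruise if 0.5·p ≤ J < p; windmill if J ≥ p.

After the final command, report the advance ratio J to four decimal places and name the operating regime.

J = 0.6888, regime = cruise

set_propeller: D = 1.258 m, P = 1.272 m (p = P/D = 1.011129); state ← (V=0, rpm=0)
throttle_to(6244): rpm ← 6244
set_airspeed(94.95): V ← 94.95 m/s
throttle_to(6681): rpm ← 6681
adjust_airspeed(+1.54): V ← 94.95 +1.54 = 96.49 m/s
final state: V = 96.49 m/s, rpm = 6681 → n = rpm/60 = 111.350000 rev/s
J = V / (n·D) = 96.49 / (111.350000 × 1.258) = 0.688829
regime bands: climb J<0.5056 | cruise [0.5056, 1.0111) | windmill J≥1.0111
J = 0.6888 → cruise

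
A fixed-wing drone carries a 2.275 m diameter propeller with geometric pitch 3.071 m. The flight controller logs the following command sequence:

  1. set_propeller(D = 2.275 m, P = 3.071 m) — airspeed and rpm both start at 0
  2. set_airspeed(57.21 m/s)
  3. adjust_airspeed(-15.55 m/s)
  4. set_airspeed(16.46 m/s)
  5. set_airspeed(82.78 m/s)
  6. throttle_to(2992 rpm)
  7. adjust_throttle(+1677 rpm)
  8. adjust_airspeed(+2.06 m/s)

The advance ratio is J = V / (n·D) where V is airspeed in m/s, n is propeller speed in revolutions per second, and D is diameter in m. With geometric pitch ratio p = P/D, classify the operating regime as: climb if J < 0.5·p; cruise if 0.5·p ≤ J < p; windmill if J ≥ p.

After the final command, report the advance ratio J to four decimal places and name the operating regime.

set_propeller: D = 2.275 m, P = 3.071 m (p = P/D = 1.349890); state ← (V=0, rpm=0)
set_airspeed(57.21): V ← 57.21 m/s
adjust_airspeed(-15.55): V ← 57.21 -15.55 = 41.66 m/s
set_airspeed(16.46): V ← 16.46 m/s
set_airspeed(82.78): V ← 82.78 m/s
throttle_to(2992): rpm ← 2992
adjust_throttle(+1677): rpm ← 2992 +1677 = 4669
adjust_airspeed(+2.06): V ← 82.78 +2.06 = 84.84 m/s
final state: V = 84.84 m/s, rpm = 4669 → n = rpm/60 = 77.816667 rev/s
J = V / (n·D) = 84.84 / (77.816667 × 2.275) = 0.479233
regime bands: climb J<0.6749 | cruise [0.6749, 1.3499) | windmill J≥1.3499
J = 0.4792 → climb

J = 0.4792, regime = climb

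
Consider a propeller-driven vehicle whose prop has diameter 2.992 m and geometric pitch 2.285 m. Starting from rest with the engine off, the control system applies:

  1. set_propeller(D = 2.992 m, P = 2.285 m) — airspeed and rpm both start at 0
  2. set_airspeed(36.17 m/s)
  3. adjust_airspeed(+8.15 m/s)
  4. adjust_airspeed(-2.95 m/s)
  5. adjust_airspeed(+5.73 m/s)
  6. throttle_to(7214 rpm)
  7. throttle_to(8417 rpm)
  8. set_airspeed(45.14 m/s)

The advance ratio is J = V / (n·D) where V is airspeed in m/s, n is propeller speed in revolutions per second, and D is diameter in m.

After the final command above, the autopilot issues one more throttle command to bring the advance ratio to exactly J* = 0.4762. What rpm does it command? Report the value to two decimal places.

rpm = 1900.91

set_propeller: D = 2.992 m, P = 2.285 m (p = P/D = 0.763703); state ← (V=0, rpm=0)
set_airspeed(36.17): V ← 36.17 m/s
adjust_airspeed(+8.15): V ← 36.17 +8.15 = 44.32 m/s
adjust_airspeed(-2.95): V ← 44.32 -2.95 = 41.37 m/s
adjust_airspeed(+5.73): V ← 41.37 +5.73 = 47.1 m/s
throttle_to(7214): rpm ← 7214
throttle_to(8417): rpm ← 8417
set_airspeed(45.14): V ← 45.14 m/s
final state: V = 45.14 m/s, rpm = 8417 → n = rpm/60 = 140.283333 rev/s
target J* = 0.4762; solve J* = V/(n·D) for n: n = V/(J*·D) = 45.14/(0.4762 × 2.992) = 31.681853 rev/s
rpm = 60·n = 1900.911180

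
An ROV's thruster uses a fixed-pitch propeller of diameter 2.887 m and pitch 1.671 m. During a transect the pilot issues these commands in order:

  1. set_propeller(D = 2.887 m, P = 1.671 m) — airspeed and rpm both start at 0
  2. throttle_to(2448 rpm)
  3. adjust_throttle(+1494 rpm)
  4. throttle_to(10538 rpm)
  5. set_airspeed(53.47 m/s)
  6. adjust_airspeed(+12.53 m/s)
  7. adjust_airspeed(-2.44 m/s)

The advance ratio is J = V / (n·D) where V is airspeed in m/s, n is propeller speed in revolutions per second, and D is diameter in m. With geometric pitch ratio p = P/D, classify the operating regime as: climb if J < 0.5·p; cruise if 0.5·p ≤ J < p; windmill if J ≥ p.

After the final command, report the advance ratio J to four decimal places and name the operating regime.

J = 0.1254, regime = climb

set_propeller: D = 2.887 m, P = 1.671 m (p = P/D = 0.578802); state ← (V=0, rpm=0)
throttle_to(2448): rpm ← 2448
adjust_throttle(+1494): rpm ← 2448 +1494 = 3942
throttle_to(10538): rpm ← 10538
set_airspeed(53.47): V ← 53.47 m/s
adjust_airspeed(+12.53): V ← 53.47 +12.53 = 66 m/s
adjust_airspeed(-2.44): V ← 66 -2.44 = 63.56 m/s
final state: V = 63.56 m/s, rpm = 10538 → n = rpm/60 = 175.633333 rev/s
J = V / (n·D) = 63.56 / (175.633333 × 2.887) = 0.125352
regime bands: climb J<0.2894 | cruise [0.2894, 0.5788) | windmill J≥0.5788
J = 0.1254 → climb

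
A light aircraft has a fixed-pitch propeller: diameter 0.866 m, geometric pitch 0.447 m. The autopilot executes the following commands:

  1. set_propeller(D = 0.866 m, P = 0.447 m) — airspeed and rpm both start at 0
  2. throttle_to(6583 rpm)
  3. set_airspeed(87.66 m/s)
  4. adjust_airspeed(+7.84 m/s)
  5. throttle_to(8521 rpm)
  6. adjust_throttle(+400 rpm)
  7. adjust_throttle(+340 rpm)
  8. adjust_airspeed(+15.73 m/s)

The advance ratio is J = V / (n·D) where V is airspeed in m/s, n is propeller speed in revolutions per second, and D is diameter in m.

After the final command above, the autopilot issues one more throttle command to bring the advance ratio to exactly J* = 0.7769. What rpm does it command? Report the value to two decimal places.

set_propeller: D = 0.866 m, P = 0.447 m (p = P/D = 0.516166); state ← (V=0, rpm=0)
throttle_to(6583): rpm ← 6583
set_airspeed(87.66): V ← 87.66 m/s
adjust_airspeed(+7.84): V ← 87.66 +7.84 = 95.5 m/s
throttle_to(8521): rpm ← 8521
adjust_throttle(+400): rpm ← 8521 +400 = 8921
adjust_throttle(+340): rpm ← 8921 +340 = 9261
adjust_airspeed(+15.73): V ← 95.5 +15.73 = 111.23 m/s
final state: V = 111.23 m/s, rpm = 9261 → n = rpm/60 = 154.350000 rev/s
target J* = 0.7769; solve J* = V/(n·D) for n: n = V/(J*·D) = 111.23/(0.7769 × 0.866) = 165.325149 rev/s
rpm = 60·n = 9919.508962

rpm = 9919.51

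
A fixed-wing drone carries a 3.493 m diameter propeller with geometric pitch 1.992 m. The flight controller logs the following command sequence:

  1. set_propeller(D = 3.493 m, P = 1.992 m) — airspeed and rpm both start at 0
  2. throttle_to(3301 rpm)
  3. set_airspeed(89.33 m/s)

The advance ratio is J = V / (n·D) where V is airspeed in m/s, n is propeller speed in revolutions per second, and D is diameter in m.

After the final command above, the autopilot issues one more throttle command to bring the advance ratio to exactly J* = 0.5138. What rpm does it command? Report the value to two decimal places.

set_propeller: D = 3.493 m, P = 1.992 m (p = P/D = 0.570283); state ← (V=0, rpm=0)
throttle_to(3301): rpm ← 3301
set_airspeed(89.33): V ← 89.33 m/s
final state: V = 89.33 m/s, rpm = 3301 → n = rpm/60 = 55.016667 rev/s
target J* = 0.5138; solve J* = V/(n·D) for n: n = V/(J*·D) = 89.33/(0.5138 × 3.493) = 49.774241 rev/s
rpm = 60·n = 2986.454475

rpm = 2986.45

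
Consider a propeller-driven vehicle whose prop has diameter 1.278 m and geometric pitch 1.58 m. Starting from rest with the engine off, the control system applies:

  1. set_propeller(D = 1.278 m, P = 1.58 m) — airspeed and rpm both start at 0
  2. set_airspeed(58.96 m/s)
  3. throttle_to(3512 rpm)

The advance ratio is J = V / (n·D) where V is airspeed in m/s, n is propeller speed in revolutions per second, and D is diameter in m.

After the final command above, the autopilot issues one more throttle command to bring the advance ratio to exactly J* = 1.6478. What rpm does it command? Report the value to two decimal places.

set_propeller: D = 1.278 m, P = 1.58 m (p = P/D = 1.236307); state ← (V=0, rpm=0)
set_airspeed(58.96): V ← 58.96 m/s
throttle_to(3512): rpm ← 3512
final state: V = 58.96 m/s, rpm = 3512 → n = rpm/60 = 58.533333 rev/s
target J* = 1.6478; solve J* = V/(n·D) for n: n = V/(J*·D) = 58.96/(1.6478 × 1.278) = 27.997685 rev/s
rpm = 60·n = 1679.861098

rpm = 1679.86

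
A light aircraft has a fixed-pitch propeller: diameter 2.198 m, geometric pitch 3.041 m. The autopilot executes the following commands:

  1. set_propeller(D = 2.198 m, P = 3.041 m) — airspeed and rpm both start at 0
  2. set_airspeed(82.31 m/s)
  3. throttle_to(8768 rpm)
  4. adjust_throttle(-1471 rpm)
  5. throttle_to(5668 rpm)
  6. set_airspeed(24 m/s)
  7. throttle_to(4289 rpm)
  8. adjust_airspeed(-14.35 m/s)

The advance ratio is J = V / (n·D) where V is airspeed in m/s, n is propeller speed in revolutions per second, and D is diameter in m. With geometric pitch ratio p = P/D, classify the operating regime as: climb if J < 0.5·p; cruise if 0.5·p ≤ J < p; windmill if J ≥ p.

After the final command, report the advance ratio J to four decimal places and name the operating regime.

set_propeller: D = 2.198 m, P = 3.041 m (p = P/D = 1.383530); state ← (V=0, rpm=0)
set_airspeed(82.31): V ← 82.31 m/s
throttle_to(8768): rpm ← 8768
adjust_throttle(-1471): rpm ← 8768 -1471 = 7297
throttle_to(5668): rpm ← 5668
set_airspeed(24): V ← 24 m/s
throttle_to(4289): rpm ← 4289
adjust_airspeed(-14.35): V ← 24 -14.35 = 9.65 m/s
final state: V = 9.65 m/s, rpm = 4289 → n = rpm/60 = 71.483333 rev/s
J = V / (n·D) = 9.65 / (71.483333 × 2.198) = 0.061418
regime bands: climb J<0.6918 | cruise [0.6918, 1.3835) | windmill J≥1.3835
J = 0.0614 → climb

J = 0.0614, regime = climb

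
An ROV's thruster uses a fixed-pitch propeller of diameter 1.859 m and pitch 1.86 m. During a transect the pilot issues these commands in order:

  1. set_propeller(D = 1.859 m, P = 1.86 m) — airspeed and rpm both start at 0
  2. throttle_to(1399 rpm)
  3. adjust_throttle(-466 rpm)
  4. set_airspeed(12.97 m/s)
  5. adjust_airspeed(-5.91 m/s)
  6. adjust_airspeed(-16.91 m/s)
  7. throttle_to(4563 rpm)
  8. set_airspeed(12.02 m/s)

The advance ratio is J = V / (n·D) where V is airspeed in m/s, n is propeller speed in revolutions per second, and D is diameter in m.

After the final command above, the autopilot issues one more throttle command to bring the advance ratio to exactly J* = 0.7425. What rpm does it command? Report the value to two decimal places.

rpm = 522.49

set_propeller: D = 1.859 m, P = 1.86 m (p = P/D = 1.000538); state ← (V=0, rpm=0)
throttle_to(1399): rpm ← 1399
adjust_throttle(-466): rpm ← 1399 -466 = 933
set_airspeed(12.97): V ← 12.97 m/s
adjust_airspeed(-5.91): V ← 12.97 -5.91 = 7.06 m/s
adjust_airspeed(-16.91): V ← 7.06 -16.91 = -9.85 m/s
throttle_to(4563): rpm ← 4563
set_airspeed(12.02): V ← 12.02 m/s
final state: V = 12.02 m/s, rpm = 4563 → n = rpm/60 = 76.050000 rev/s
target J* = 0.7425; solve J* = V/(n·D) for n: n = V/(J*·D) = 12.02/(0.7425 × 1.859) = 8.708205 rev/s
rpm = 60·n = 522.492271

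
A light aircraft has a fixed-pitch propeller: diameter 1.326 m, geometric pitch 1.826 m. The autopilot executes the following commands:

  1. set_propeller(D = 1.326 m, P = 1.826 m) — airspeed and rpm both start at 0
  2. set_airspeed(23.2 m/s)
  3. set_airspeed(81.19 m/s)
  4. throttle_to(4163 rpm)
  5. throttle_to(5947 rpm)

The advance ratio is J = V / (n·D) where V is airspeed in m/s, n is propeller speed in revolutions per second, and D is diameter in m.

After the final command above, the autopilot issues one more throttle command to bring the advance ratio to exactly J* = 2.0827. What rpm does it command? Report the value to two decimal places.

rpm = 1763.94

set_propeller: D = 1.326 m, P = 1.826 m (p = P/D = 1.377074); state ← (V=0, rpm=0)
set_airspeed(23.2): V ← 23.2 m/s
set_airspeed(81.19): V ← 81.19 m/s
throttle_to(4163): rpm ← 4163
throttle_to(5947): rpm ← 5947
final state: V = 81.19 m/s, rpm = 5947 → n = rpm/60 = 99.116667 rev/s
target J* = 2.0827; solve J* = V/(n·D) for n: n = V/(J*·D) = 81.19/(2.0827 × 1.326) = 29.398983 rev/s
rpm = 60·n = 1763.938952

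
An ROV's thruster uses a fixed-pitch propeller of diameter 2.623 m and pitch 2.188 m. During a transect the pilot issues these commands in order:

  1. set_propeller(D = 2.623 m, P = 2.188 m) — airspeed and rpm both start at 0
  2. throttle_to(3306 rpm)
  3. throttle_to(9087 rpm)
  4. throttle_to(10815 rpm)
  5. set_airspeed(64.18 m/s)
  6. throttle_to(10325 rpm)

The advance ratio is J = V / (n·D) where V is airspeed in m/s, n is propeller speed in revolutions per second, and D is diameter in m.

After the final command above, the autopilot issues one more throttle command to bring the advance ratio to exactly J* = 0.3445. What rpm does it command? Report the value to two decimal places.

set_propeller: D = 2.623 m, P = 2.188 m (p = P/D = 0.834159); state ← (V=0, rpm=0)
throttle_to(3306): rpm ← 3306
throttle_to(9087): rpm ← 9087
throttle_to(10815): rpm ← 10815
set_airspeed(64.18): V ← 64.18 m/s
throttle_to(10325): rpm ← 10325
final state: V = 64.18 m/s, rpm = 10325 → n = rpm/60 = 172.083333 rev/s
target J* = 0.3445; solve J* = V/(n·D) for n: n = V/(J*·D) = 64.18/(0.3445 × 2.623) = 71.025156 rev/s
rpm = 60·n = 4261.509356

rpm = 4261.51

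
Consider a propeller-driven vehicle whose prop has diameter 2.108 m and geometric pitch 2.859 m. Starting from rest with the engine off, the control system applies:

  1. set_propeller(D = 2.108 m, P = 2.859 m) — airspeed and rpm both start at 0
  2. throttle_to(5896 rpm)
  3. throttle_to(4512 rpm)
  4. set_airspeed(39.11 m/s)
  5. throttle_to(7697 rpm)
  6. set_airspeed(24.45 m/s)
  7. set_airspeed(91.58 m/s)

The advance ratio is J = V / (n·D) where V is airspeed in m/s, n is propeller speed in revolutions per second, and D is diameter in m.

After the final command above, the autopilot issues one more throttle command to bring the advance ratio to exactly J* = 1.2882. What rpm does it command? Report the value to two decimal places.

rpm = 2023.48

set_propeller: D = 2.108 m, P = 2.859 m (p = P/D = 1.356262); state ← (V=0, rpm=0)
throttle_to(5896): rpm ← 5896
throttle_to(4512): rpm ← 4512
set_airspeed(39.11): V ← 39.11 m/s
throttle_to(7697): rpm ← 7697
set_airspeed(24.45): V ← 24.45 m/s
set_airspeed(91.58): V ← 91.58 m/s
final state: V = 91.58 m/s, rpm = 7697 → n = rpm/60 = 128.283333 rev/s
target J* = 1.2882; solve J* = V/(n·D) for n: n = V/(J*·D) = 91.58/(1.2882 × 2.108) = 33.724595 rev/s
rpm = 60·n = 2023.475676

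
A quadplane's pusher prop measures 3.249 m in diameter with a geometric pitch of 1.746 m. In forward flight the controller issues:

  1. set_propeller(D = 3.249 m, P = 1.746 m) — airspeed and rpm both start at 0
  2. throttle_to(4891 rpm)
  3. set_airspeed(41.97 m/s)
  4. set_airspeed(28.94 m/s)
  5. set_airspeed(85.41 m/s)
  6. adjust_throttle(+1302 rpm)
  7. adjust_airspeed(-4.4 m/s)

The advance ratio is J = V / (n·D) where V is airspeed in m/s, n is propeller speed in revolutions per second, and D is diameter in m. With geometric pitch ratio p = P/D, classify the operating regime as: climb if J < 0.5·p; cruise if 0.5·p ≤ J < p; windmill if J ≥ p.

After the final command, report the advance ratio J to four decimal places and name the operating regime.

set_propeller: D = 3.249 m, P = 1.746 m (p = P/D = 0.537396); state ← (V=0, rpm=0)
throttle_to(4891): rpm ← 4891
set_airspeed(41.97): V ← 41.97 m/s
set_airspeed(28.94): V ← 28.94 m/s
set_airspeed(85.41): V ← 85.41 m/s
adjust_throttle(+1302): rpm ← 4891 +1302 = 6193
adjust_airspeed(-4.4): V ← 85.41 -4.4 = 81.01 m/s
final state: V = 81.01 m/s, rpm = 6193 → n = rpm/60 = 103.216667 rev/s
J = V / (n·D) = 81.01 / (103.216667 × 3.249) = 0.241568
regime bands: climb J<0.2687 | cruise [0.2687, 0.5374) | windmill J≥0.5374
J = 0.2416 → climb

J = 0.2416, regime = climb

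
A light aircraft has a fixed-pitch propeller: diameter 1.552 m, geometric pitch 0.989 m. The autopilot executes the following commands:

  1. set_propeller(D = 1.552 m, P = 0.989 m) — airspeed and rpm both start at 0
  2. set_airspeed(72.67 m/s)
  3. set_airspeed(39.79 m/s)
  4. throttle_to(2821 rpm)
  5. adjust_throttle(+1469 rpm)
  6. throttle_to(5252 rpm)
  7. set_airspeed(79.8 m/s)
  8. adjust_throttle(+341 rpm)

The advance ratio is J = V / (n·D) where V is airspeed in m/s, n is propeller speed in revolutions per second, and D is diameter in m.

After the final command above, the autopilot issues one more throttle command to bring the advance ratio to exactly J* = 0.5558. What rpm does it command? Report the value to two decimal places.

set_propeller: D = 1.552 m, P = 0.989 m (p = P/D = 0.637242); state ← (V=0, rpm=0)
set_airspeed(72.67): V ← 72.67 m/s
set_airspeed(39.79): V ← 39.79 m/s
throttle_to(2821): rpm ← 2821
adjust_throttle(+1469): rpm ← 2821 +1469 = 4290
throttle_to(5252): rpm ← 5252
set_airspeed(79.8): V ← 79.8 m/s
adjust_throttle(+341): rpm ← 5252 +341 = 5593
final state: V = 79.8 m/s, rpm = 5593 → n = rpm/60 = 93.216667 rev/s
target J* = 0.5558; solve J* = V/(n·D) for n: n = V/(J*·D) = 79.8/(0.5558 × 1.552) = 92.510842 rev/s
rpm = 60·n = 5550.650497

rpm = 5550.65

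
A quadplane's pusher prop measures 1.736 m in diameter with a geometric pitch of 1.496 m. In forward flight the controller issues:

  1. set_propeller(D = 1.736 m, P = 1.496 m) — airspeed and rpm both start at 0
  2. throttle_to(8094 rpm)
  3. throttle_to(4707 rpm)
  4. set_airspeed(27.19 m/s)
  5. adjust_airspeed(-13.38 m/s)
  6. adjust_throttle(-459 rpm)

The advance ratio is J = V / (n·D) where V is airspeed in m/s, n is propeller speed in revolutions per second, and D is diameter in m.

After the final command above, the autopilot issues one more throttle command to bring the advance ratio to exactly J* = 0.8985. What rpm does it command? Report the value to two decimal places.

rpm = 531.22

set_propeller: D = 1.736 m, P = 1.496 m (p = P/D = 0.861751); state ← (V=0, rpm=0)
throttle_to(8094): rpm ← 8094
throttle_to(4707): rpm ← 4707
set_airspeed(27.19): V ← 27.19 m/s
adjust_airspeed(-13.38): V ← 27.19 -13.38 = 13.81 m/s
adjust_throttle(-459): rpm ← 4707 -459 = 4248
final state: V = 13.81 m/s, rpm = 4248 → n = rpm/60 = 70.800000 rev/s
target J* = 0.8985; solve J* = V/(n·D) for n: n = V/(J*·D) = 13.81/(0.8985 × 1.736) = 8.853722 rev/s
rpm = 60·n = 531.223314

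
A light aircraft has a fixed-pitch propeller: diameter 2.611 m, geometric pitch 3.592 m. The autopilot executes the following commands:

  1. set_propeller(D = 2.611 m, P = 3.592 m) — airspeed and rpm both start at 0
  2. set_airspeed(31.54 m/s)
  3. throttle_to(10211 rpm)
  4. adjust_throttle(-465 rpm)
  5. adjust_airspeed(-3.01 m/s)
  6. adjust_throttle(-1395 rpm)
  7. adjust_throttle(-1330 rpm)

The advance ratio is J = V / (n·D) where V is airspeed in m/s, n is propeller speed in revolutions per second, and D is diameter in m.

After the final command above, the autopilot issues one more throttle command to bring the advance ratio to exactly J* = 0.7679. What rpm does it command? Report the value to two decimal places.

rpm = 853.77

set_propeller: D = 2.611 m, P = 3.592 m (p = P/D = 1.375718); state ← (V=0, rpm=0)
set_airspeed(31.54): V ← 31.54 m/s
throttle_to(10211): rpm ← 10211
adjust_throttle(-465): rpm ← 10211 -465 = 9746
adjust_airspeed(-3.01): V ← 31.54 -3.01 = 28.53 m/s
adjust_throttle(-1395): rpm ← 9746 -1395 = 8351
adjust_throttle(-1330): rpm ← 8351 -1330 = 7021
final state: V = 28.53 m/s, rpm = 7021 → n = rpm/60 = 117.016667 rev/s
target J* = 0.7679; solve J* = V/(n·D) for n: n = V/(J*·D) = 28.53/(0.7679 × 2.611) = 14.229519 rev/s
rpm = 60·n = 853.771164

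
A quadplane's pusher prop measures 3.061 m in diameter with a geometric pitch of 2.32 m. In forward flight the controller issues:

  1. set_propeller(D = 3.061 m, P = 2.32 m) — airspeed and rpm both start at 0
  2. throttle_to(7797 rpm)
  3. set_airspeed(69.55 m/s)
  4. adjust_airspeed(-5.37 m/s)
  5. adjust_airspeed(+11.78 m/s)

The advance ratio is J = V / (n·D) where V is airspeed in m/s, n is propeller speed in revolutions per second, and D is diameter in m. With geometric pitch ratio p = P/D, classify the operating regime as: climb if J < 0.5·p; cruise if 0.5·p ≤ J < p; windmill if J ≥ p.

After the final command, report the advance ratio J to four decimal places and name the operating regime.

set_propeller: D = 3.061 m, P = 2.32 m (p = P/D = 0.757922); state ← (V=0, rpm=0)
throttle_to(7797): rpm ← 7797
set_airspeed(69.55): V ← 69.55 m/s
adjust_airspeed(-5.37): V ← 69.55 -5.37 = 64.18 m/s
adjust_airspeed(+11.78): V ← 64.18 +11.78 = 75.96 m/s
final state: V = 75.96 m/s, rpm = 7797 → n = rpm/60 = 129.950000 rev/s
J = V / (n·D) = 75.96 / (129.950000 × 3.061) = 0.190961
regime bands: climb J<0.3790 | cruise [0.3790, 0.7579) | windmill J≥0.7579
J = 0.1910 → climb

J = 0.1910, regime = climb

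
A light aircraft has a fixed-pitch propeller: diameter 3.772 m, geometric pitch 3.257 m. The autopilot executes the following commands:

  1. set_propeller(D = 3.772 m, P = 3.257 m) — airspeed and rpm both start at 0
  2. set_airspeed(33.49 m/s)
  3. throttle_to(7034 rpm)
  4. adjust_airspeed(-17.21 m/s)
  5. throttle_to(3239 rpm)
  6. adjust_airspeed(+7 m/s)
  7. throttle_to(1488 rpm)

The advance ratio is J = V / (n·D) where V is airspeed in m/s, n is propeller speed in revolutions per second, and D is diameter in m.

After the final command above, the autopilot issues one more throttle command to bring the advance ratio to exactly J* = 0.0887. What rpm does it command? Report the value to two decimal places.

rpm = 4174.83

set_propeller: D = 3.772 m, P = 3.257 m (p = P/D = 0.863468); state ← (V=0, rpm=0)
set_airspeed(33.49): V ← 33.49 m/s
throttle_to(7034): rpm ← 7034
adjust_airspeed(-17.21): V ← 33.49 -17.21 = 16.28 m/s
throttle_to(3239): rpm ← 3239
adjust_airspeed(+7): V ← 16.28 +7 = 23.28 m/s
throttle_to(1488): rpm ← 1488
final state: V = 23.28 m/s, rpm = 1488 → n = rpm/60 = 24.800000 rev/s
target J* = 0.0887; solve J* = V/(n·D) for n: n = V/(J*·D) = 23.28/(0.0887 × 3.772) = 69.580520 rev/s
rpm = 60·n = 4174.831219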